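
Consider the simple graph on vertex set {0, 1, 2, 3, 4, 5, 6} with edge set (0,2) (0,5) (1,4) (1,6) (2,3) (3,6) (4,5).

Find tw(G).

A width-2 tree decomposition is:
Bags: B1 = {1, 3, 6}  B2 = {1, 2, 3}  B3 = {0, 1, 2}  B4 = {0, 1, 5}  B5 = {1, 4, 5}
Tree: B1–B2, B2–B3, B3–B4, B4–B5
The largest bag has 3 vertices, giving width 2; this decomposition certifies tw(G) ≤ 2. For the lower bound, G contains the cycle 1–6–3–2–0–5–4–1, so G is not a forest; only forests have treewidth ≤ 1, hence tw(G) ≥ 2. Combining the bounds, tw(G) = 2.

2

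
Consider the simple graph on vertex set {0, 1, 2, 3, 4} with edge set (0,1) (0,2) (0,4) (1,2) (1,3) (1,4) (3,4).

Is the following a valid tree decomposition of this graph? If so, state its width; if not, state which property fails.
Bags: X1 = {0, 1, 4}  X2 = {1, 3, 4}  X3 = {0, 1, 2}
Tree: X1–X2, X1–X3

Checking the three conditions: (i) the bags cover all of {0, 1, 2, 3, 4}; (ii) for each edge, some bag contains both endpoints; (iii) the bags containing any fixed vertex form a subtree. All hold, so the decomposition is valid with width 3 − 1 = 2.

Yes; width 2.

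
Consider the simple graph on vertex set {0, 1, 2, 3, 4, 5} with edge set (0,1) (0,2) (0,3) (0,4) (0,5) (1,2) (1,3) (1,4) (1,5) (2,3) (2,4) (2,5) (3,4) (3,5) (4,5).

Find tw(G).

A width-5 tree decomposition is:
Bags: B1 = {0, 1, 2, 3, 4, 5}
Tree: (single bag)
A single bag containing all 6 vertices is trivially a valid decomposition of width 5. Conversely, {0, 1, 2, 3, 4, 5} is a clique of size 6, and the vertices of any clique must share a bag in every tree decomposition; so some bag has ≥ 6 vertices and tw(G) ≥ 5. The upper and lower bounds meet at 5, so that is the treewidth.

5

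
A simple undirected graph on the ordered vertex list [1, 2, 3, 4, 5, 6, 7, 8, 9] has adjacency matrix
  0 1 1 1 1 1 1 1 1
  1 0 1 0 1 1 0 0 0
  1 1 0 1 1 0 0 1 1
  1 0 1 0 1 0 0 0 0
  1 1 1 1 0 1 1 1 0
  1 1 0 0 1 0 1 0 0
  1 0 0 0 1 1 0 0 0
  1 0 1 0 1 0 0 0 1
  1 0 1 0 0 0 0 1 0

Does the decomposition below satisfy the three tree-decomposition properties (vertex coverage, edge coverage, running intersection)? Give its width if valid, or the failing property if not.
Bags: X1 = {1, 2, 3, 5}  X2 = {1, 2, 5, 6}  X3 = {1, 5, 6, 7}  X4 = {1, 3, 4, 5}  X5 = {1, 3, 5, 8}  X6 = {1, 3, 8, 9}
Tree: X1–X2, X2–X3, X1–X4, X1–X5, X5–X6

Yes; width 3.

Vertex coverage: the bags together contain {1, 2, 3, 4, 5, 6, 7, 8, 9}, the full vertex set. Edge coverage: each edge of G has both endpoints in at least one bag. Running intersection: for every vertex, the bags containing it form a connected subtree. All three properties hold, so this is a valid tree decomposition of width max|bag| − 1 = 3, and hence tw(G) ≤ 3.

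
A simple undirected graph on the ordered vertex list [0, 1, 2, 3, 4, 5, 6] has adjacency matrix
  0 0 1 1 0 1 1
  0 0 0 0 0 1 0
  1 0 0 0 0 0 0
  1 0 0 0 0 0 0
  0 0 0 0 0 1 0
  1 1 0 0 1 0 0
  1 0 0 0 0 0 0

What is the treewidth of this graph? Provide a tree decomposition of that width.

Each bag holds 2 vertices, so the decomposition has width 1, which upper-bounds the treewidth. Any graph with an edge has treewidth ≥ 1, and G has the edge 5–0. Combining the bounds, tw(G) = 1.

Treewidth 1.
Bags: B1 = {0, 5}  B2 = {0, 3}  B3 = {0, 2}  B4 = {1, 5}  B5 = {0, 6}  B6 = {4, 5}
Tree: B1–B2, B1–B3, B1–B4, B3–B5, B1–B6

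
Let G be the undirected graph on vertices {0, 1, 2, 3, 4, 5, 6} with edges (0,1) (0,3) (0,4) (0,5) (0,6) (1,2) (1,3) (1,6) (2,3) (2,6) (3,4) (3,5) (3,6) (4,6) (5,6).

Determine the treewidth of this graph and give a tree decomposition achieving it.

Treewidth 3.
One optimal decomposition is:
Bags: B1 = {0, 1, 3, 6}  B2 = {0, 3, 5, 6}  B3 = {1, 2, 3, 6}  B4 = {0, 3, 4, 6}
Tree: B1–B2, B1–B3, B2–B4

Every bag has size at most 4, so the width is 4 − 1 = 3 and tw(G) ≤ 3. For the lower bound, the 4 vertices {0, 1, 3, 6} are pairwise adjacent, and any tree decomposition puts a clique entirely inside one bag — forcing width ≥ 3. Therefore the treewidth is 3.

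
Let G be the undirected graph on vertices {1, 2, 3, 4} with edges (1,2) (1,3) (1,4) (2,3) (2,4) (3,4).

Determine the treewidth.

3

A width-3 tree decomposition is:
Bags: B1 = {1, 2, 3, 4}
Tree: (single bag)
With just one bag of size 4, the width is 4 − 1 = 3, so tw(G) ≤ 3. Conversely, {1, 2, 3, 4} is a clique of size 4, and the vertices of any clique must share a bag in every tree decomposition; so some bag has ≥ 4 vertices and tw(G) ≥ 3. Hence tw(G) = 3 exactly.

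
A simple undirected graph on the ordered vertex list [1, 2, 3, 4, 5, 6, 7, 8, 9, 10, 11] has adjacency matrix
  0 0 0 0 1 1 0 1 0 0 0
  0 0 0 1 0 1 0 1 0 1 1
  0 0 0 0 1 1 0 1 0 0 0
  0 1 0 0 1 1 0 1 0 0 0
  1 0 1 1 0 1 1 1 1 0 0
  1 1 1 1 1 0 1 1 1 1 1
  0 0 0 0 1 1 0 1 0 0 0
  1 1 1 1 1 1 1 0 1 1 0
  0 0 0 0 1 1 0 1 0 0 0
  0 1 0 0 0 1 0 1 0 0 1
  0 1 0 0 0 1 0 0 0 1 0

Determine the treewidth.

A width-3 tree decomposition is:
Bags: B1 = {2, 4, 6, 8}  B2 = {2, 6, 8, 10}  B3 = {2, 6, 10, 11}  B4 = {4, 5, 6, 8}  B5 = {5, 6, 8, 9}  B6 = {5, 6, 7, 8}  B7 = {3, 5, 6, 8}  B8 = {1, 5, 6, 8}
Tree: B1–B2, B2–B3, B1–B4, B4–B5, B5–B6, B6–B7, B6–B8
The largest bag has 4 vertices, giving width 3; this decomposition certifies tw(G) ≤ 3. Conversely, {2, 6, 8, 10} is a clique of size 4, and the vertices of any clique must share a bag in every tree decomposition; so some bag has ≥ 4 vertices and tw(G) ≥ 3. The upper and lower bounds meet at 3, so that is the treewidth.

3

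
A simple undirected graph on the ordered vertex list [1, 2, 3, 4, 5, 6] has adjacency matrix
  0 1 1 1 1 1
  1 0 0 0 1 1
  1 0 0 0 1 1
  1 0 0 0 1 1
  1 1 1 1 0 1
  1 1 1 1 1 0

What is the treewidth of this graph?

3

A width-3 tree decomposition is:
Bags: B1 = {1, 2, 5, 6}  B2 = {1, 3, 5, 6}  B3 = {1, 4, 5, 6}
Tree: B1–B2, B2–B3
The largest bag has 4 vertices, giving width 3; this decomposition certifies tw(G) ≤ 3. For the lower bound, the 4 vertices {1, 2, 5, 6} are pairwise adjacent, and any tree decomposition puts a clique entirely inside one bag — forcing width ≥ 3. Combining the bounds, tw(G) = 3.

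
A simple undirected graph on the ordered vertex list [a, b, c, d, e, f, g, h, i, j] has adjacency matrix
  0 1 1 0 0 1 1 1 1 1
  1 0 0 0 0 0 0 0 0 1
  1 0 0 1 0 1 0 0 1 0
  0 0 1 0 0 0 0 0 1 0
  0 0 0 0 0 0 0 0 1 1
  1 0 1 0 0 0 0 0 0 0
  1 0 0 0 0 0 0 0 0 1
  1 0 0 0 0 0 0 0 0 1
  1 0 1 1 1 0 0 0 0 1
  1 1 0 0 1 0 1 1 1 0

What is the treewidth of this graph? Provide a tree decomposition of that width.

Treewidth 2.
One optimal decomposition is:
Bags: B1 = {a, i, j}  B2 = {a, c, i}  B3 = {a, h, j}  B4 = {a, b, j}  B5 = {a, g, j}  B6 = {c, d, i}  B7 = {a, c, f}  B8 = {e, i, j}
Tree: B1–B2, B1–B3, B1–B4, B4–B5, B2–B6, B2–B7, B1–B8

The largest bag has 3 vertices, giving width 2; this decomposition certifies tw(G) ≤ 2. Conversely, {c, d, i} is a clique of size 3, and the vertices of any clique must share a bag in every tree decomposition; so some bag has ≥ 3 vertices and tw(G) ≥ 2. The upper and lower bounds meet at 2, so that is the treewidth.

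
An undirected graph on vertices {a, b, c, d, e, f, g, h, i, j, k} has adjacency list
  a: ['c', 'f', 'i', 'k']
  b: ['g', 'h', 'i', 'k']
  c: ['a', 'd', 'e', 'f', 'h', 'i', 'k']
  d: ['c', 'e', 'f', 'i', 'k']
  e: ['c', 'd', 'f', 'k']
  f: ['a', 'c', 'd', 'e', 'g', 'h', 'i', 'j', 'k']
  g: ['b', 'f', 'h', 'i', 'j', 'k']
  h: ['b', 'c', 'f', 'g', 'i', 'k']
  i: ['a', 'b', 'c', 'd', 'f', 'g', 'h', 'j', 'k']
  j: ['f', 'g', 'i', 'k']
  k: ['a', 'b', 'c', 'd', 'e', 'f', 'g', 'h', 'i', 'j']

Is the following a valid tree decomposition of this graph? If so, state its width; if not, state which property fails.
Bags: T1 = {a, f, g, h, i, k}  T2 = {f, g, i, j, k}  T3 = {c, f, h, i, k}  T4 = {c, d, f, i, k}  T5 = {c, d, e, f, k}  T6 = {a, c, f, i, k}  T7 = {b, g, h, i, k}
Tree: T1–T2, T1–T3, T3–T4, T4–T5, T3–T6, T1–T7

A tree decomposition must satisfy three properties: every vertex lies in some bag; for every edge, both endpoints lie together in some bag; and for every vertex, the bags containing it form a connected subtree. Here bags containing vertex a are not connected in the tree, so the decomposition is invalid.

No — bags containing vertex a are not connected in the tree.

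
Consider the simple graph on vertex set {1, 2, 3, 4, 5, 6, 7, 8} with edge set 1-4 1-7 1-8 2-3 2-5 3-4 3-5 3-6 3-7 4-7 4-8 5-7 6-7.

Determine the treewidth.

2

A width-2 tree decomposition is:
Bags: B1 = {3, 4, 7}  B2 = {3, 5, 7}  B3 = {1, 4, 7}  B4 = {3, 6, 7}  B5 = {1, 4, 8}  B6 = {2, 3, 5}
Tree: B1–B2, B1–B3, B1–B4, B3–B5, B2–B6
Each bag holds 3 vertices, so the decomposition has width 2, which upper-bounds the treewidth. On the other hand G contains the 3-clique {1, 4, 8}. A clique must lie in a single bag of any decomposition, so no decomposition can have width below 2. Hence tw(G) = 2 exactly.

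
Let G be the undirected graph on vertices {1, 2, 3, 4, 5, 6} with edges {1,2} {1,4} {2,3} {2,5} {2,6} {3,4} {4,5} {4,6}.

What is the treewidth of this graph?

A width-2 tree decomposition is:
Bags: B1 = {2, 3, 4}  B2 = {1, 2, 4}  B3 = {2, 4, 6}  B4 = {2, 4, 5}
Tree: B1–B2, B2–B3, B3–B4
The largest bag has 3 vertices, giving width 2; this decomposition certifies tw(G) ≤ 2. For the lower bound, G contains the cycle 4–3–2–1–4, so G is not a forest; only forests have treewidth ≤ 1, hence tw(G) ≥ 2. Combining the bounds, tw(G) = 2.

2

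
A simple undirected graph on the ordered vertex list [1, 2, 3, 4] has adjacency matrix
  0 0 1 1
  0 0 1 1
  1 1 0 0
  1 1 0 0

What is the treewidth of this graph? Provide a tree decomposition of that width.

Treewidth 2.
One optimal decomposition is:
Bags: B1 = {1, 2, 4}  B2 = {1, 2, 3}
Tree: B1–B2

Each bag holds 3 vertices, so the decomposition has width 2, which upper-bounds the treewidth. The edges 2–4–1–3–2 form a cycle, so G is not a tree and its treewidth is at least 2. The upper and lower bounds meet at 2, so that is the treewidth.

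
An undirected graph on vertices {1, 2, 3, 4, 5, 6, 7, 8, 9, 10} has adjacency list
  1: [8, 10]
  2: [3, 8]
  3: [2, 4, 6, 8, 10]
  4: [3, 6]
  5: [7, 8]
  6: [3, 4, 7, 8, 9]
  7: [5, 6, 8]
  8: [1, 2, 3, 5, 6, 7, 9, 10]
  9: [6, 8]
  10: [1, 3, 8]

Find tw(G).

2

A width-2 tree decomposition is:
Bags: B1 = {3, 4, 6}  B2 = {3, 6, 8}  B3 = {2, 3, 8}  B4 = {6, 8, 9}  B5 = {3, 8, 10}  B6 = {1, 8, 10}  B7 = {6, 7, 8}  B8 = {5, 7, 8}
Tree: B1–B2, B2–B3, B2–B4, B2–B5, B5–B6, B2–B7, B7–B8
Every bag has size at most 3, so the width is 3 − 1 = 2 and tw(G) ≤ 2. For the lower bound, the 3 vertices {1, 8, 10} are pairwise adjacent, and any tree decomposition puts a clique entirely inside one bag — forcing width ≥ 2. Therefore the treewidth is 2.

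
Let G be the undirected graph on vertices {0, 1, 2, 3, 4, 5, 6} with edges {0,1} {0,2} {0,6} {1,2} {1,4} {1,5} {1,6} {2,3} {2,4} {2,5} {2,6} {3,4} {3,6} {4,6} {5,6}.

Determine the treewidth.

3

A width-3 tree decomposition is:
Bags: B1 = {1, 2, 4, 6}  B2 = {2, 3, 4, 6}  B3 = {1, 2, 5, 6}  B4 = {0, 1, 2, 6}
Tree: B1–B2, B1–B3, B3–B4
Every bag has size at most 4, so the width is 4 − 1 = 3 and tw(G) ≤ 3. For the lower bound, the 4 vertices {0, 1, 2, 6} are pairwise adjacent, and any tree decomposition puts a clique entirely inside one bag — forcing width ≥ 3. Hence tw(G) = 3 exactly.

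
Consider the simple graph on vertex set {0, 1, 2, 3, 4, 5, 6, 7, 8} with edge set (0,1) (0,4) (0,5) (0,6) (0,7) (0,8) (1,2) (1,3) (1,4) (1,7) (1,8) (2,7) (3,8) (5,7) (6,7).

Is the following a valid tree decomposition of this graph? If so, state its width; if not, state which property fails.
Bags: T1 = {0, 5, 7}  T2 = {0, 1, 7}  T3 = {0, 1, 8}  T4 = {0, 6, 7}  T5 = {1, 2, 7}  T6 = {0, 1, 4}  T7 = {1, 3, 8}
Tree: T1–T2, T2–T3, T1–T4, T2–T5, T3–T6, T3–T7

Yes; width 2.

Checking the three conditions: (i) the bags cover all of {0, 1, 2, 3, 4, 5, 6, 7, 8}; (ii) for each edge, some bag contains both endpoints; (iii) the bags containing any fixed vertex form a subtree. All hold, so the decomposition is valid with width 3 − 1 = 2.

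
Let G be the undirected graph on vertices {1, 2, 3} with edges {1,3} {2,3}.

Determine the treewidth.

A width-1 tree decomposition is:
Bags: B1 = {1, 3}  B2 = {2, 3}
Tree: B1–B2
The largest bag has 2 vertices, giving width 1; this decomposition certifies tw(G) ≤ 1. Any graph with an edge has treewidth ≥ 1, and G has the edge 3–1. Combining the bounds, tw(G) = 1.

1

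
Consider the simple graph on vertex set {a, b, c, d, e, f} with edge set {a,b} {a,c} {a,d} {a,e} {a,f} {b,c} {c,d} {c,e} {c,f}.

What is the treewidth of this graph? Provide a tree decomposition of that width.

Treewidth 2.
One optimal decomposition is:
Bags: B1 = {a, b, c}  B2 = {a, c, d}  B3 = {a, c, e}  B4 = {a, c, f}
Tree: B1–B2, B1–B3, B2–B4

Every bag has size at most 3, so the width is 3 − 1 = 2 and tw(G) ≤ 2. Conversely, {a, c, d} is a clique of size 3, and the vertices of any clique must share a bag in every tree decomposition; so some bag has ≥ 3 vertices and tw(G) ≥ 2. Therefore the treewidth is 2.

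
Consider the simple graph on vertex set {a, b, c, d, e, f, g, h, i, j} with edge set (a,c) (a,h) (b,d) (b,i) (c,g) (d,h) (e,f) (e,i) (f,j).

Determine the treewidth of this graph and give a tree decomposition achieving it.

Every bag has size at most 2, so the width is 2 − 1 = 1 and tw(G) ≤ 1. Any graph with an edge has treewidth ≥ 1, and G has the edge g–c. Hence tw(G) = 1 exactly.

Treewidth 1.
Bags: B1 = {c, g}  B2 = {a, c}  B3 = {a, h}  B4 = {d, h}  B5 = {b, d}  B6 = {b, i}  B7 = {e, i}  B8 = {e, f}  B9 = {f, j}
Tree: B1–B2, B2–B3, B3–B4, B4–B5, B5–B6, B6–B7, B7–B8, B8–B9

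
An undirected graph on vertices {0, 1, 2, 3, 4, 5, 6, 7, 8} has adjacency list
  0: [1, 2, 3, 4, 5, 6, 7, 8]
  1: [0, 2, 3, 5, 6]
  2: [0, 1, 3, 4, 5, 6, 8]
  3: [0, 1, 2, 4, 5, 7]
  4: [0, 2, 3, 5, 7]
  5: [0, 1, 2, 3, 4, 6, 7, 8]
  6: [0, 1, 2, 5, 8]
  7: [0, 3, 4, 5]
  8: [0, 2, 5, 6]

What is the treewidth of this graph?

4

A width-4 tree decomposition is:
Bags: B1 = {0, 3, 4, 5, 7}  B2 = {0, 2, 3, 4, 5}  B3 = {0, 1, 2, 3, 5}  B4 = {0, 1, 2, 5, 6}  B5 = {0, 2, 5, 6, 8}
Tree: B1–B2, B2–B3, B3–B4, B4–B5
The largest bag has 5 vertices, giving width 4; this decomposition certifies tw(G) ≤ 4. On the other hand G contains the 5-clique {0, 2, 5, 6, 8}. A clique must lie in a single bag of any decomposition, so no decomposition can have width below 4. Hence tw(G) = 4 exactly.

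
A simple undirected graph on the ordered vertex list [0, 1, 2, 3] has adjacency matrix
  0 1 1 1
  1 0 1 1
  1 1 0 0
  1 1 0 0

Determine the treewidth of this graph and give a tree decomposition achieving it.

The largest bag has 3 vertices, giving width 2; this decomposition certifies tw(G) ≤ 2. On the other hand G contains the 3-clique {0, 1, 2}. A clique must lie in a single bag of any decomposition, so no decomposition can have width below 2. Therefore the treewidth is 2.

Treewidth 2.
Bags: B1 = {0, 1, 2}  B2 = {0, 1, 3}
Tree: B1–B2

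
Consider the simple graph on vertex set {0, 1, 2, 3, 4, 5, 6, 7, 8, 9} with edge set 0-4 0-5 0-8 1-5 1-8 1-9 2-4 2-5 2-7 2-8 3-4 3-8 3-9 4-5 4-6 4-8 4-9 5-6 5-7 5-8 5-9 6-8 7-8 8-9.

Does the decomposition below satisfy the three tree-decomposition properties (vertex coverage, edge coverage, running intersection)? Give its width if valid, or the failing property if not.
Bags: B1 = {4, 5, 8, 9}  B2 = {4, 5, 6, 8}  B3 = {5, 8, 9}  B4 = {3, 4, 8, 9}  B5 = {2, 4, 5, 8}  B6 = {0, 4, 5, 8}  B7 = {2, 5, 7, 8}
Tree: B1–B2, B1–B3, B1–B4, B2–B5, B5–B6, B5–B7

A tree decomposition must satisfy three properties: every vertex lies in some bag; for every edge, both endpoints lie together in some bag; and for every vertex, the bags containing it form a connected subtree. Here vertex 1 appears in no bag, so the decomposition is invalid.

No — vertex 1 appears in no bag.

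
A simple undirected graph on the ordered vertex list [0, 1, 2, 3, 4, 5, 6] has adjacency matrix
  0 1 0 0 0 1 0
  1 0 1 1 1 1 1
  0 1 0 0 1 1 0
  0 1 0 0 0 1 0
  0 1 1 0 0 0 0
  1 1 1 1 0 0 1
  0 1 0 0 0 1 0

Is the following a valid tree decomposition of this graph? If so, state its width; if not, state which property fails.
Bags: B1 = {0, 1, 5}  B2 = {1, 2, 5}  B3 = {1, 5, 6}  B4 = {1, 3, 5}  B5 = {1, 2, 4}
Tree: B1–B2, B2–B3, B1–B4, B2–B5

Yes; width 2.

Checking the three conditions: (i) the bags cover all of {0, 1, 2, 3, 4, 5, 6}; (ii) for each edge, some bag contains both endpoints; (iii) the bags containing any fixed vertex form a subtree. All hold, so the decomposition is valid with width 3 − 1 = 2.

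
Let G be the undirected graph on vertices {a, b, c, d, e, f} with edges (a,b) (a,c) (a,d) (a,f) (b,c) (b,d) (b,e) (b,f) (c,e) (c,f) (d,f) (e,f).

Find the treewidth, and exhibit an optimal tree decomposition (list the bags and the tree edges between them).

Each bag holds 4 vertices, so the decomposition has width 3, which upper-bounds the treewidth. On the other hand G contains the 4-clique {a, b, d, f}. A clique must lie in a single bag of any decomposition, so no decomposition can have width below 3. Combining the bounds, tw(G) = 3.

Treewidth 3.
Bags: B1 = {a, b, c, f}  B2 = {a, b, d, f}  B3 = {b, c, e, f}
Tree: B1–B2, B1–B3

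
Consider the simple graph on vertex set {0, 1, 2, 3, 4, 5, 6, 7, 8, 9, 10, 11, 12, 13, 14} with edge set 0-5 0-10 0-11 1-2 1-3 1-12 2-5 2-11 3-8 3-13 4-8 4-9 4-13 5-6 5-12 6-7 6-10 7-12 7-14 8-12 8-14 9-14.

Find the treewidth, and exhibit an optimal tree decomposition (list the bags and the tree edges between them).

Treewidth 3.
One optimal decomposition is:
Bags: B1 = {0, 2, 10, 11}  B2 = {0, 2, 5, 10}  B3 = {2, 5, 6, 10}  B4 = {1, 2, 5, 6}  B5 = {1, 5, 6, 12}  B6 = {1, 6, 7, 12}  B7 = {1, 3, 7, 12}  B8 = {3, 7, 8, 12}  B9 = {3, 7, 8, 14}  B10 = {3, 8, 13, 14}  B11 = {4, 8, 13, 14}  B12 = {4, 9, 13, 14}
Tree: B1–B2, B2–B3, B3–B4, B4–B5, B5–B6, B6–B7, B7–B8, B8–B9, B9–B10, B10–B11, B11–B12

Every bag has size at most 4, so the width is 4 − 1 = 3 and tw(G) ≤ 3. For the lower bound: the 4 vertex sets {0,10,11}, {2}, {5}, {1,6,7,12} are disjoint, each induces a connected subgraph, and every pair is joined by at least one edge of G. Contracting each set to a single vertex therefore yields K_{4} as a minor, and since treewidth is minor-monotone, tw(G) ≥ tw(K_{4}) = 3. Combining the bounds, tw(G) = 3.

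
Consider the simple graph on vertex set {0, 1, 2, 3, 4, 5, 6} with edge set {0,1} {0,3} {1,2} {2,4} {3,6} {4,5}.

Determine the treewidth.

1

A width-1 tree decomposition is:
Bags: B1 = {3, 6}  B2 = {0, 3}  B3 = {0, 1}  B4 = {1, 2}  B5 = {2, 4}  B6 = {4, 5}
Tree: B1–B2, B2–B3, B3–B4, B4–B5, B5–B6
Each bag holds 2 vertices, so the decomposition has width 1, which upper-bounds the treewidth. G has an edge, so its treewidth is at least 1. Combining the bounds, tw(G) = 1.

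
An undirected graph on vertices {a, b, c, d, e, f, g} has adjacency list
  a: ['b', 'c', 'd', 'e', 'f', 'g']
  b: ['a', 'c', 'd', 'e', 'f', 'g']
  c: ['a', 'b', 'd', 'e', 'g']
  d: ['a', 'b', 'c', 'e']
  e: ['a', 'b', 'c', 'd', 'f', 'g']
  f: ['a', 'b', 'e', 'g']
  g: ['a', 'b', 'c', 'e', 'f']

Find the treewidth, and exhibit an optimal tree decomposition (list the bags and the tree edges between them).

The largest bag has 5 vertices, giving width 4; this decomposition certifies tw(G) ≤ 4. On the other hand G contains the 5-clique {a, b, c, d, e}. A clique must lie in a single bag of any decomposition, so no decomposition can have width below 4. Therefore the treewidth is 4.

Treewidth 4.
One such decomposition:
Bags: B1 = {a, b, c, d, e}  B2 = {a, b, c, e, g}  B3 = {a, b, e, f, g}
Tree: B1–B2, B2–B3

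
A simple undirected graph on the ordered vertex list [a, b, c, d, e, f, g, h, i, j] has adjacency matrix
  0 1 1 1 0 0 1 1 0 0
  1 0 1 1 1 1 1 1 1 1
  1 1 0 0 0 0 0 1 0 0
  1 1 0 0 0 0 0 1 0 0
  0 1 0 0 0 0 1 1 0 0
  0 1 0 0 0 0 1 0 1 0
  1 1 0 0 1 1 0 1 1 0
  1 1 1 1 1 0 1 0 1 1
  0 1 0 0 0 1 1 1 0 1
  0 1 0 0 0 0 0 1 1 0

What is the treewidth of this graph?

A width-3 tree decomposition is:
Bags: B1 = {b, f, g, i}  B2 = {b, g, h, i}  B3 = {b, e, g, h}  B4 = {a, b, g, h}  B5 = {b, h, i, j}  B6 = {a, b, d, h}  B7 = {a, b, c, h}
Tree: B1–B2, B2–B3, B3–B4, B2–B5, B4–B6, B4–B7
The largest bag has 4 vertices, giving width 3; this decomposition certifies tw(G) ≤ 3. On the other hand G contains the 4-clique {a, b, d, h}. A clique must lie in a single bag of any decomposition, so no decomposition can have width below 3. Therefore the treewidth is 3.

3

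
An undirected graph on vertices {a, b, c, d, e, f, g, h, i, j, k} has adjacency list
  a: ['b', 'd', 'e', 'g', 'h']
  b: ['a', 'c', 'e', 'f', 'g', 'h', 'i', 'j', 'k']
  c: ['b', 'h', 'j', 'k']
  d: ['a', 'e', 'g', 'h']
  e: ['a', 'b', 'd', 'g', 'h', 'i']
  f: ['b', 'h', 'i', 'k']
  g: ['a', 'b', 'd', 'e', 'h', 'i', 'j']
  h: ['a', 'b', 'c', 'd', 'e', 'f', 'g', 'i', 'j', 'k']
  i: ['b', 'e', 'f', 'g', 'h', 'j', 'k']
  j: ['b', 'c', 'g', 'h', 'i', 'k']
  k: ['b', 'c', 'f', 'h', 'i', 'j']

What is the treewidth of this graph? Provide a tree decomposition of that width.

Treewidth 4.
One such decomposition:
Bags: B1 = {b, h, i, j, k}  B2 = {b, g, h, i, j}  B3 = {b, e, g, h, i}  B4 = {b, c, h, j, k}  B5 = {a, b, e, g, h}  B6 = {b, f, h, i, k}  B7 = {a, d, e, g, h}
Tree: B1–B2, B2–B3, B1–B4, B3–B5, B1–B6, B5–B7

Every bag has size at most 5, so the width is 5 − 1 = 4 and tw(G) ≤ 4. On the other hand G contains the 5-clique {a, d, e, g, h}. A clique must lie in a single bag of any decomposition, so no decomposition can have width below 4. Hence tw(G) = 4 exactly.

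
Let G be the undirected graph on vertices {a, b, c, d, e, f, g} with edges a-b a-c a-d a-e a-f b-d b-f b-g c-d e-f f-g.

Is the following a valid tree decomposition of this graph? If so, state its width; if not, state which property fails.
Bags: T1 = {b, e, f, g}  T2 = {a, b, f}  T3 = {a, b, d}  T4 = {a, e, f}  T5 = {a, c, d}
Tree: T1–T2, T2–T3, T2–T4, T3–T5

A tree decomposition must satisfy three properties: every vertex lies in some bag; for every edge, both endpoints lie together in some bag; and for every vertex, the bags containing it form a connected subtree. Here bags containing vertex e are not connected in the tree, so the decomposition is invalid.

No — bags containing vertex e are not connected in the tree.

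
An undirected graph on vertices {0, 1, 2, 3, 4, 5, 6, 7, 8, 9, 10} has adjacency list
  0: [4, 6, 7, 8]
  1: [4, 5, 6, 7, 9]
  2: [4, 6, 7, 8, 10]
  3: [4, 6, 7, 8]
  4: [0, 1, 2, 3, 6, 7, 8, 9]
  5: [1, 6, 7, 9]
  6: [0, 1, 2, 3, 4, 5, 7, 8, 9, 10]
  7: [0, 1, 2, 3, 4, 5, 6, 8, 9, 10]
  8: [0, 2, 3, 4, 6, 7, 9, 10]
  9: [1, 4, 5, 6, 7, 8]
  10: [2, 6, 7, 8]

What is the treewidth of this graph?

A width-4 tree decomposition is:
Bags: B1 = {2, 4, 6, 7, 8}  B2 = {4, 6, 7, 8, 9}  B3 = {1, 4, 6, 7, 9}  B4 = {1, 5, 6, 7, 9}  B5 = {2, 6, 7, 8, 10}  B6 = {0, 4, 6, 7, 8}  B7 = {3, 4, 6, 7, 8}
Tree: B1–B2, B2–B3, B3–B4, B1–B5, B2–B6, B6–B7
Every bag has size at most 5, so the width is 5 − 1 = 4 and tw(G) ≤ 4. For the lower bound, the 5 vertices {2, 6, 7, 8, 10} are pairwise adjacent, and any tree decomposition puts a clique entirely inside one bag — forcing width ≥ 4. The upper and lower bounds meet at 4, so that is the treewidth.

4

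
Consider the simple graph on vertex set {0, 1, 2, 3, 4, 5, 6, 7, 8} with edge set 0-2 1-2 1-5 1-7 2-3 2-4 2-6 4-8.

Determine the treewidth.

1

A width-1 tree decomposition is:
Bags: B1 = {1, 2}  B2 = {1, 7}  B3 = {2, 4}  B4 = {2, 3}  B5 = {0, 2}  B6 = {4, 8}  B7 = {1, 5}  B8 = {2, 6}
Tree: B1–B2, B1–B3, B3–B4, B1–B5, B3–B6, B2–B7, B1–B8
Every bag has size at most 2, so the width is 2 − 1 = 1 and tw(G) ≤ 1. Since G has at least one edge (e.g. 2–1), it is not an edgeless graph, so tw(G) ≥ 1. Combining the bounds, tw(G) = 1.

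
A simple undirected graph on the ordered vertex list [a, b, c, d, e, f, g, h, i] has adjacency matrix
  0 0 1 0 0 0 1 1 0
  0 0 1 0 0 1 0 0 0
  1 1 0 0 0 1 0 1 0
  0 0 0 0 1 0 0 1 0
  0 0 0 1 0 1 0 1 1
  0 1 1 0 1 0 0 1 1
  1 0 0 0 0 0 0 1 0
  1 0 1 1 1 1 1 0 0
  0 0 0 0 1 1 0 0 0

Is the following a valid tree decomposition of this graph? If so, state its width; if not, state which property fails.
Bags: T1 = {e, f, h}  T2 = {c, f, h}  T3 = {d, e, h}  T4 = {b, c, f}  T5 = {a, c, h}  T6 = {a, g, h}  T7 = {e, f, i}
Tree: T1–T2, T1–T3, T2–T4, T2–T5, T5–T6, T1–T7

Yes; width 2.

Vertex coverage: the bags together contain {a, b, c, d, e, f, g, h, i}, the full vertex set. Edge coverage: each edge of G has both endpoints in at least one bag. Running intersection: for every vertex, the bags containing it form a connected subtree. All three properties hold, so this is a valid tree decomposition of width max|bag| − 1 = 2, and hence tw(G) ≤ 2.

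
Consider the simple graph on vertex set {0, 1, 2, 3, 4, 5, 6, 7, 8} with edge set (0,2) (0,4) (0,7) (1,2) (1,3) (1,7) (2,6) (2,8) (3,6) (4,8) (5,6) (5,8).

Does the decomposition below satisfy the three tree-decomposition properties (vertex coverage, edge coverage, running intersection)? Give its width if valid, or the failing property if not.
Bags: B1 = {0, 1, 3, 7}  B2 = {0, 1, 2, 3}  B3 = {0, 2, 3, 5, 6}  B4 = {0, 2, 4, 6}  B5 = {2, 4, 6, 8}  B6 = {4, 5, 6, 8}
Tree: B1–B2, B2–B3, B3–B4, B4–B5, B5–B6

A tree decomposition must satisfy three properties: every vertex lies in some bag; for every edge, both endpoints lie together in some bag; and for every vertex, the bags containing it form a connected subtree. Here bags containing vertex 5 are not connected in the tree, so the decomposition is invalid.

No — bags containing vertex 5 are not connected in the tree.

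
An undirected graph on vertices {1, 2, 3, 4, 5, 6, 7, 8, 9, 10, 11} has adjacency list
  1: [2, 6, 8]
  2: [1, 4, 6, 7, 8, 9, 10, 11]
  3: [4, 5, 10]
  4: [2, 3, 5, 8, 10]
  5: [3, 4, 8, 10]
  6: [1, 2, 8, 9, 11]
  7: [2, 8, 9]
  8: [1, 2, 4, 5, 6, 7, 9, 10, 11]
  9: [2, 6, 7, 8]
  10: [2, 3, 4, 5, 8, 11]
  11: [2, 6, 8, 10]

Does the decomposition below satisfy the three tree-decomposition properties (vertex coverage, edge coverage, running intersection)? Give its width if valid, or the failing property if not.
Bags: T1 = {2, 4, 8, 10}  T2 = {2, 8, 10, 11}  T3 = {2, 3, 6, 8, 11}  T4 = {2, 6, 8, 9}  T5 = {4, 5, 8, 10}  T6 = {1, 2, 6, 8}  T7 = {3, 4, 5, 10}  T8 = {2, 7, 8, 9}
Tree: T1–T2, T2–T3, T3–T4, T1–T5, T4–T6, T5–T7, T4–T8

No — bags containing vertex 3 are not connected in the tree.

A tree decomposition must satisfy three properties: every vertex lies in some bag; for every edge, both endpoints lie together in some bag; and for every vertex, the bags containing it form a connected subtree. Here bags containing vertex 3 are not connected in the tree, so the decomposition is invalid.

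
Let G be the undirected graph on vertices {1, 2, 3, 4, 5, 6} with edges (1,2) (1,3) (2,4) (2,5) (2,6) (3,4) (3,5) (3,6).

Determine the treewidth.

A width-2 tree decomposition is:
Bags: B1 = {2, 3, 4}  B2 = {2, 3, 6}  B3 = {2, 3, 5}  B4 = {1, 2, 3}
Tree: B1–B2, B2–B3, B3–B4
The largest bag has 3 vertices, giving width 2; this decomposition certifies tw(G) ≤ 2. The edges 4–3–6–2–4 form a cycle, so G is not a tree and its treewidth is at least 2. Hence tw(G) = 2 exactly.

2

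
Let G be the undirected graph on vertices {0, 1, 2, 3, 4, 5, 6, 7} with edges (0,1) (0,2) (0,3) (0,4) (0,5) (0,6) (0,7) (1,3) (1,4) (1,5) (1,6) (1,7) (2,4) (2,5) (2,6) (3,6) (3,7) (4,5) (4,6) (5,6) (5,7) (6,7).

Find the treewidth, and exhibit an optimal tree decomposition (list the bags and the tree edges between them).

Treewidth 4.
Bags: B1 = {0, 1, 5, 6, 7}  B2 = {0, 1, 3, 6, 7}  B3 = {0, 1, 4, 5, 6}  B4 = {0, 2, 4, 5, 6}
Tree: B1–B2, B1–B3, B3–B4

The largest bag has 5 vertices, giving width 4; this decomposition certifies tw(G) ≤ 4. For the lower bound, the 5 vertices {0, 1, 3, 6, 7} are pairwise adjacent, and any tree decomposition puts a clique entirely inside one bag — forcing width ≥ 4. The upper and lower bounds meet at 4, so that is the treewidth.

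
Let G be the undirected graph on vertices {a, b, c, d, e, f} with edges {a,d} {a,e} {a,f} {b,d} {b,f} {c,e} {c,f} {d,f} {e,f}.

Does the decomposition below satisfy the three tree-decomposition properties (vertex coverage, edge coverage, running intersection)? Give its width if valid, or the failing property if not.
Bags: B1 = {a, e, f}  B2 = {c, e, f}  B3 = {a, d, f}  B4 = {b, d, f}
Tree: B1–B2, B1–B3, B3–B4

Every vertex of G appears in some bag (union = {a, b, c, d, e, f}); every edge is covered by a bag; and for each vertex v the set of bags containing v is connected in the bag tree. The decomposition is therefore valid. The largest bag has 3 vertices, so the width is 2.

Yes; width 2.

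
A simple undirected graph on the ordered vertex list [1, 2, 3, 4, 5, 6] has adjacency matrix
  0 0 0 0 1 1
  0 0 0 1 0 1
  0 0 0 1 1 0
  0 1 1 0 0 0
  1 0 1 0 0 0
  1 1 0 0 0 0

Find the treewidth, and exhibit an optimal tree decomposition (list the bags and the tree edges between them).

Each bag holds 3 vertices, so the decomposition has width 2, which upper-bounds the treewidth. For the lower bound, G contains the cycle 5–3–4–2–6–1–5, so G is not a forest; only forests have treewidth ≤ 1, hence tw(G) ≥ 2. Hence tw(G) = 2 exactly.

Treewidth 2.
One optimal decomposition is:
Bags: B1 = {3, 4, 5}  B2 = {2, 4, 5}  B3 = {2, 5, 6}  B4 = {1, 5, 6}
Tree: B1–B2, B2–B3, B3–B4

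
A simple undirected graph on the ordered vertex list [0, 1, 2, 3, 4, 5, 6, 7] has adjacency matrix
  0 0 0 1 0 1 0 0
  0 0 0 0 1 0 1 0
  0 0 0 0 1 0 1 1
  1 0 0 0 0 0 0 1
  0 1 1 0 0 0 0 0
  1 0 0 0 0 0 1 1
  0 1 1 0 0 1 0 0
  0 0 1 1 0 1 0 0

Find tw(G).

2

A width-2 tree decomposition is:
Bags: B1 = {0, 3, 5}  B2 = {3, 5, 7}  B3 = {5, 6, 7}  B4 = {2, 6, 7}  B5 = {1, 2, 6}  B6 = {1, 2, 4}
Tree: B1–B2, B2–B3, B3–B4, B4–B5, B5–B6
Each bag holds 3 vertices, so the decomposition has width 2, which upper-bounds the treewidth. For the lower bound, G contains the cycle 0–3–7–5–0, so G is not a forest; only forests have treewidth ≤ 1, hence tw(G) ≥ 2. Therefore the treewidth is 2.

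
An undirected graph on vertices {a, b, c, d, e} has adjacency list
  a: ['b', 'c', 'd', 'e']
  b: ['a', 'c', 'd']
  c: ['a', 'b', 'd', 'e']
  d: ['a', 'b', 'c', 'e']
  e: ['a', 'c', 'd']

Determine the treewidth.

A width-3 tree decomposition is:
Bags: B1 = {a, b, c, d}  B2 = {a, c, d, e}
Tree: B1–B2
The largest bag has 4 vertices, giving width 3; this decomposition certifies tw(G) ≤ 3. On the other hand G contains the 4-clique {a, c, d, e}. A clique must lie in a single bag of any decomposition, so no decomposition can have width below 3. Hence tw(G) = 3 exactly.

3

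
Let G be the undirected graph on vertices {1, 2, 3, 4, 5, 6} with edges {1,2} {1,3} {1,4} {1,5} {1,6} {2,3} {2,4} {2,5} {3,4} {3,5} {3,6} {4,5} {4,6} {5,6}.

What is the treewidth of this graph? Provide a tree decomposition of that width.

The largest bag has 5 vertices, giving width 4; this decomposition certifies tw(G) ≤ 4. Conversely, {1, 2, 3, 4, 5} is a clique of size 5, and the vertices of any clique must share a bag in every tree decomposition; so some bag has ≥ 5 vertices and tw(G) ≥ 4. Therefore the treewidth is 4.

Treewidth 4.
One optimal decomposition is:
Bags: B1 = {1, 2, 3, 4, 5}  B2 = {1, 3, 4, 5, 6}
Tree: B1–B2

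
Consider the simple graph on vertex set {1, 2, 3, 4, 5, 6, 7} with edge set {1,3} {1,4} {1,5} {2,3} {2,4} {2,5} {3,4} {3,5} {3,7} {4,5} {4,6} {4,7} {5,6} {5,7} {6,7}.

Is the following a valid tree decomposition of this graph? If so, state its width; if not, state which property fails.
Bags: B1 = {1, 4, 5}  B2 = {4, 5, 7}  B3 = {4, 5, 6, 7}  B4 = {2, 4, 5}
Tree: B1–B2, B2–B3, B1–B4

No — vertex 3 appears in no bag.

A tree decomposition must satisfy three properties: every vertex lies in some bag; for every edge, both endpoints lie together in some bag; and for every vertex, the bags containing it form a connected subtree. Here vertex 3 appears in no bag, so the decomposition is invalid.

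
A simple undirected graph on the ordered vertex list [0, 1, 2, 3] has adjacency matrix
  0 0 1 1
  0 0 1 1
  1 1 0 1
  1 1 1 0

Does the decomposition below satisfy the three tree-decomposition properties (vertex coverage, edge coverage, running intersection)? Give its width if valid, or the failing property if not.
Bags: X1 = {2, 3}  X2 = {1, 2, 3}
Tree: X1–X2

A tree decomposition must satisfy three properties: every vertex lies in some bag; for every edge, both endpoints lie together in some bag; and for every vertex, the bags containing it form a connected subtree. Here vertex 0 appears in no bag, so the decomposition is invalid.

No — vertex 0 appears in no bag.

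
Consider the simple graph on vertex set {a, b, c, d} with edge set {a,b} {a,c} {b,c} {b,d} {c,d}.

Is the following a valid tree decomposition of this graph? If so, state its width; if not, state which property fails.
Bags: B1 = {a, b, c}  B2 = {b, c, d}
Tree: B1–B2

Yes; width 2.

Checking the three conditions: (i) the bags cover all of {a, b, c, d}; (ii) for each edge, some bag contains both endpoints; (iii) the bags containing any fixed vertex form a subtree. All hold, so the decomposition is valid with width 3 − 1 = 2.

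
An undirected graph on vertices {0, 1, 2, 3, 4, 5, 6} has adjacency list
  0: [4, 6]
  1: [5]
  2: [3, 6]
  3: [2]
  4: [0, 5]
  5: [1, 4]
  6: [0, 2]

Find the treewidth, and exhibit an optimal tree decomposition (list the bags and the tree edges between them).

The largest bag has 2 vertices, giving width 1; this decomposition certifies tw(G) ≤ 1. G has an edge, so its treewidth is at least 1. The upper and lower bounds meet at 1, so that is the treewidth.

Treewidth 1.
One optimal decomposition is:
Bags: B1 = {1, 5}  B2 = {4, 5}  B3 = {0, 4}  B4 = {0, 6}  B5 = {2, 6}  B6 = {2, 3}
Tree: B1–B2, B2–B3, B3–B4, B4–B5, B5–B6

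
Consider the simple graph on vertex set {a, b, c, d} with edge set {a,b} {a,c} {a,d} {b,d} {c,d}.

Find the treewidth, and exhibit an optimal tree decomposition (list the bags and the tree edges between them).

Treewidth 2.
One such decomposition:
Bags: B1 = {a, c, d}  B2 = {a, b, d}
Tree: B1–B2

Each bag holds 3 vertices, so the decomposition has width 2, which upper-bounds the treewidth. Conversely, {a, c, d} is a clique of size 3, and the vertices of any clique must share a bag in every tree decomposition; so some bag has ≥ 3 vertices and tw(G) ≥ 2. Hence tw(G) = 2 exactly.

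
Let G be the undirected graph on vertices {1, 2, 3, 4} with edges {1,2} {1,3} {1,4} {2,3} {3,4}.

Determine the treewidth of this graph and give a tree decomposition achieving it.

Every bag has size at most 3, so the width is 3 − 1 = 2 and tw(G) ≤ 2. For the lower bound, the 3 vertices {1, 2, 3} are pairwise adjacent, and any tree decomposition puts a clique entirely inside one bag — forcing width ≥ 2. Combining the bounds, tw(G) = 2.

Treewidth 2.
One such decomposition:
Bags: B1 = {1, 3, 4}  B2 = {1, 2, 3}
Tree: B1–B2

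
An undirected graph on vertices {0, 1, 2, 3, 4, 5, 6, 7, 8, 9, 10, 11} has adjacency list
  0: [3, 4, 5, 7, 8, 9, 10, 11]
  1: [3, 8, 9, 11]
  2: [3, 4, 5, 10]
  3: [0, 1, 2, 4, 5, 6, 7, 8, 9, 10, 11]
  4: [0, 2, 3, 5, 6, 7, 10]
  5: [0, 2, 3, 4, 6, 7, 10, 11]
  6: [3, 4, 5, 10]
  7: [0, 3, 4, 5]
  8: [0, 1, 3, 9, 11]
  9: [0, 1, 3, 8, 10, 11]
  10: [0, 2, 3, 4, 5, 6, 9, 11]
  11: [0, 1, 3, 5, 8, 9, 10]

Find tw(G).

4

A width-4 tree decomposition is:
Bags: B1 = {0, 3, 5, 10, 11}  B2 = {0, 3, 9, 10, 11}  B3 = {0, 3, 4, 5, 10}  B4 = {0, 3, 8, 9, 11}  B5 = {3, 4, 5, 6, 10}  B6 = {2, 3, 4, 5, 10}  B7 = {0, 3, 4, 5, 7}  B8 = {1, 3, 8, 9, 11}
Tree: B1–B2, B1–B3, B2–B4, B3–B5, B5–B6, B3–B7, B4–B8
Each bag holds 5 vertices, so the decomposition has width 4, which upper-bounds the treewidth. On the other hand G contains the 5-clique {0, 3, 8, 9, 11}. A clique must lie in a single bag of any decomposition, so no decomposition can have width below 4. Combining the bounds, tw(G) = 4.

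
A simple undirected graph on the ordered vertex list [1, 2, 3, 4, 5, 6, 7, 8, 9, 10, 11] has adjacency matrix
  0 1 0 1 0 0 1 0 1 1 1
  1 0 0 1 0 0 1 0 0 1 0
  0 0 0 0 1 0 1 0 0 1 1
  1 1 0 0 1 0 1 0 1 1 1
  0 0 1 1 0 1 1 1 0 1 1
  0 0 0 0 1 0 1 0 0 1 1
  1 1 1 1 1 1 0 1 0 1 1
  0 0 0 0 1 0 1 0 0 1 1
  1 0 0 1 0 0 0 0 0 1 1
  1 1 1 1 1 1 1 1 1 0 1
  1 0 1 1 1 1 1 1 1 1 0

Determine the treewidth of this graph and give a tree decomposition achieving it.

Each bag holds 5 vertices, so the decomposition has width 4, which upper-bounds the treewidth. Conversely, {1, 4, 9, 10, 11} is a clique of size 5, and the vertices of any clique must share a bag in every tree decomposition; so some bag has ≥ 5 vertices and tw(G) ≥ 4. The upper and lower bounds meet at 4, so that is the treewidth.

Treewidth 4.
One optimal decomposition is:
Bags: B1 = {4, 5, 7, 10, 11}  B2 = {3, 5, 7, 10, 11}  B3 = {5, 7, 8, 10, 11}  B4 = {1, 4, 7, 10, 11}  B5 = {5, 6, 7, 10, 11}  B6 = {1, 2, 4, 7, 10}  B7 = {1, 4, 9, 10, 11}
Tree: B1–B2, B2–B3, B1–B4, B2–B5, B4–B6, B4–B7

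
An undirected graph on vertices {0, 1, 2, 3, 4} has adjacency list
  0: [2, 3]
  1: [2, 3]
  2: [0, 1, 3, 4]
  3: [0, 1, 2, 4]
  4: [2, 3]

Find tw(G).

2

A width-2 tree decomposition is:
Bags: B1 = {1, 2, 3}  B2 = {2, 3, 4}  B3 = {0, 2, 3}
Tree: B1–B2, B2–B3
Every bag has size at most 3, so the width is 3 − 1 = 2 and tw(G) ≤ 2. Conversely, {0, 2, 3} is a clique of size 3, and the vertices of any clique must share a bag in every tree decomposition; so some bag has ≥ 3 vertices and tw(G) ≥ 2. Therefore the treewidth is 2.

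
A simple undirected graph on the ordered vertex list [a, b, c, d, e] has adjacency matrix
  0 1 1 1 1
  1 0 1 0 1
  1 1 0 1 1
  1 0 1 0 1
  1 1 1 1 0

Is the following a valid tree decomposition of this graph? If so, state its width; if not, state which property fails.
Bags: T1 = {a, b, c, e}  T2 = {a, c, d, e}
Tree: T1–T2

Yes; width 3.

Vertex coverage: the bags together contain {a, b, c, d, e}, the full vertex set. Edge coverage: each edge of G has both endpoints in at least one bag. Running intersection: for every vertex, the bags containing it form a connected subtree. All three properties hold, so this is a valid tree decomposition of width max|bag| − 1 = 3, and hence tw(G) ≤ 3.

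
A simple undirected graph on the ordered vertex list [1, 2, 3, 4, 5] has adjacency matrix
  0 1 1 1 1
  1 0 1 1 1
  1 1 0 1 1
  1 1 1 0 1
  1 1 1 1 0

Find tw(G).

A width-4 tree decomposition is:
Bags: B1 = {1, 2, 3, 4, 5}
Tree: (single bag)
With just one bag of size 5, the width is 5 − 1 = 4, so tw(G) ≤ 4. Conversely, {1, 2, 3, 4, 5} is a clique of size 5, and the vertices of any clique must share a bag in every tree decomposition; so some bag has ≥ 5 vertices and tw(G) ≥ 4. Hence tw(G) = 4 exactly.

4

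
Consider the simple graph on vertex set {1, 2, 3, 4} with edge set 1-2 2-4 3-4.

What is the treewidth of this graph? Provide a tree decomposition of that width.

Every bag has size at most 2, so the width is 2 − 1 = 1 and tw(G) ≤ 1. Any graph with an edge has treewidth ≥ 1, and G has the edge 3–4. Combining the bounds, tw(G) = 1.

Treewidth 1.
Bags: B1 = {3, 4}  B2 = {2, 4}  B3 = {1, 2}
Tree: B1–B2, B2–B3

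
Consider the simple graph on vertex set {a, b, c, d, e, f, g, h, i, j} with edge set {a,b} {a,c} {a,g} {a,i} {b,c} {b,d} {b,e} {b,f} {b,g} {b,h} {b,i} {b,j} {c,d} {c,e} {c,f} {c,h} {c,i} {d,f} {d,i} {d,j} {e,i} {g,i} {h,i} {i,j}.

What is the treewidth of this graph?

A width-3 tree decomposition is:
Bags: B1 = {b, c, e, i}  B2 = {a, b, c, i}  B3 = {a, b, g, i}  B4 = {b, c, d, i}  B5 = {b, d, i, j}  B6 = {b, c, h, i}  B7 = {b, c, d, f}
Tree: B1–B2, B2–B3, B1–B4, B4–B5, B2–B6, B4–B7
The largest bag has 4 vertices, giving width 3; this decomposition certifies tw(G) ≤ 3. On the other hand G contains the 4-clique {b, c, d, f}. A clique must lie in a single bag of any decomposition, so no decomposition can have width below 3. The upper and lower bounds meet at 3, so that is the treewidth.

3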